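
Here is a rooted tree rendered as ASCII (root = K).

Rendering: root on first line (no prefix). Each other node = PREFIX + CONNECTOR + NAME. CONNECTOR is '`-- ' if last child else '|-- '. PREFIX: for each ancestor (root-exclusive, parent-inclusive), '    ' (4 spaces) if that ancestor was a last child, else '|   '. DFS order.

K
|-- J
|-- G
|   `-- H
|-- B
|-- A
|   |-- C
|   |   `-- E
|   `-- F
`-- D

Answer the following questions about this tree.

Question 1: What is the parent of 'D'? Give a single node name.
Answer: K

Derivation:
Scan adjacency: D appears as child of K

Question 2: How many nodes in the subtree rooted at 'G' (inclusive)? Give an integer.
Subtree rooted at G contains: G, H
Count = 2

Answer: 2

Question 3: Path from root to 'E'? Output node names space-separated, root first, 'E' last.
Answer: K A C E

Derivation:
Walk down from root: K -> A -> C -> E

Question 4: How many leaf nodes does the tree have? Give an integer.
Leaves (nodes with no children): B, D, E, F, H, J

Answer: 6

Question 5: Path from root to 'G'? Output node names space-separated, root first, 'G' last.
Answer: K G

Derivation:
Walk down from root: K -> G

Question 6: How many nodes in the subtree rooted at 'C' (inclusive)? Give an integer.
Subtree rooted at C contains: C, E
Count = 2

Answer: 2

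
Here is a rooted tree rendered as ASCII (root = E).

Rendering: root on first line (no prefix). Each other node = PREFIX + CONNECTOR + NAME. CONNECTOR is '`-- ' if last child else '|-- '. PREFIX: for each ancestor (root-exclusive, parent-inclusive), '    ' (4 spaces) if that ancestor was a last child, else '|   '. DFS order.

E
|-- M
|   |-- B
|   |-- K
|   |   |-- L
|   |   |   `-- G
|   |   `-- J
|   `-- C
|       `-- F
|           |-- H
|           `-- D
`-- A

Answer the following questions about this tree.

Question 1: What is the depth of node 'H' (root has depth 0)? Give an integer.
Answer: 4

Derivation:
Path from root to H: E -> M -> C -> F -> H
Depth = number of edges = 4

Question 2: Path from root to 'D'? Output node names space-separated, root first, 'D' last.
Walk down from root: E -> M -> C -> F -> D

Answer: E M C F D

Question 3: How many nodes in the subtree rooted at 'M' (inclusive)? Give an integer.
Subtree rooted at M contains: B, C, D, F, G, H, J, K, L, M
Count = 10

Answer: 10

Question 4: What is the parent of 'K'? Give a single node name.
Scan adjacency: K appears as child of M

Answer: M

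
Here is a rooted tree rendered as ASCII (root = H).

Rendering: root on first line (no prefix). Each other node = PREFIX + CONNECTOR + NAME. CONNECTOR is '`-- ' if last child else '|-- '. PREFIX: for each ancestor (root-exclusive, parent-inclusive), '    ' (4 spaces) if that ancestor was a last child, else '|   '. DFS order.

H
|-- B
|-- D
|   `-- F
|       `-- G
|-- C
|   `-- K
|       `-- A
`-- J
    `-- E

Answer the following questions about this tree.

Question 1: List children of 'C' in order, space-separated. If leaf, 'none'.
Node C's children (from adjacency): K

Answer: K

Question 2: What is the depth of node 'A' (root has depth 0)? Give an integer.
Answer: 3

Derivation:
Path from root to A: H -> C -> K -> A
Depth = number of edges = 3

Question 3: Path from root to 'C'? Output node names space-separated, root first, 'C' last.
Walk down from root: H -> C

Answer: H C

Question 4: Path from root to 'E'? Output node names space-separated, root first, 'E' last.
Answer: H J E

Derivation:
Walk down from root: H -> J -> E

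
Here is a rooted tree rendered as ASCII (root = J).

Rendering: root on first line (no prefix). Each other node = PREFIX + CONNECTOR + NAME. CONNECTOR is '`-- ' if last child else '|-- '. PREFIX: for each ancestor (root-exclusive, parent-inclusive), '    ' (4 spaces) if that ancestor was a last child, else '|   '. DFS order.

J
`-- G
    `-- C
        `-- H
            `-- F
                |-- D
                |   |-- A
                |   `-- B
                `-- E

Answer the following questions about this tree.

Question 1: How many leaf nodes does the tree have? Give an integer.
Leaves (nodes with no children): A, B, E

Answer: 3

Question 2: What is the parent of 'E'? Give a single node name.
Scan adjacency: E appears as child of F

Answer: F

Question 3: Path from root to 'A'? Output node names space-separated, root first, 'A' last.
Walk down from root: J -> G -> C -> H -> F -> D -> A

Answer: J G C H F D A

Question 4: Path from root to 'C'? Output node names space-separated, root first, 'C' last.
Answer: J G C

Derivation:
Walk down from root: J -> G -> C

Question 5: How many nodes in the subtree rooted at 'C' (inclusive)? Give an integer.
Answer: 7

Derivation:
Subtree rooted at C contains: A, B, C, D, E, F, H
Count = 7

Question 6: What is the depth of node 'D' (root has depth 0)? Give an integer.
Answer: 5

Derivation:
Path from root to D: J -> G -> C -> H -> F -> D
Depth = number of edges = 5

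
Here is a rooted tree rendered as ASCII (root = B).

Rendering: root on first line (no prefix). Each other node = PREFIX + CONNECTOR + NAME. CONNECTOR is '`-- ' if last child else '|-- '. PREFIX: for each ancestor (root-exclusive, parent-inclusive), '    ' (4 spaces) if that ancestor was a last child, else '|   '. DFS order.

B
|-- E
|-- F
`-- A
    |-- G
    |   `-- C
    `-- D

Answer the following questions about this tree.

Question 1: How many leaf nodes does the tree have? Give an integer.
Answer: 4

Derivation:
Leaves (nodes with no children): C, D, E, F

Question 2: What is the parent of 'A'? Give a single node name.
Scan adjacency: A appears as child of B

Answer: B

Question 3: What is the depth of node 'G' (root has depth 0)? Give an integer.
Answer: 2

Derivation:
Path from root to G: B -> A -> G
Depth = number of edges = 2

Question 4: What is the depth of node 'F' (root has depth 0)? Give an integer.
Path from root to F: B -> F
Depth = number of edges = 1

Answer: 1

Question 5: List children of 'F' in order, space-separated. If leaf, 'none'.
Node F's children (from adjacency): (leaf)

Answer: none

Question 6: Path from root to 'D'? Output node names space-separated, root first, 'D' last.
Answer: B A D

Derivation:
Walk down from root: B -> A -> D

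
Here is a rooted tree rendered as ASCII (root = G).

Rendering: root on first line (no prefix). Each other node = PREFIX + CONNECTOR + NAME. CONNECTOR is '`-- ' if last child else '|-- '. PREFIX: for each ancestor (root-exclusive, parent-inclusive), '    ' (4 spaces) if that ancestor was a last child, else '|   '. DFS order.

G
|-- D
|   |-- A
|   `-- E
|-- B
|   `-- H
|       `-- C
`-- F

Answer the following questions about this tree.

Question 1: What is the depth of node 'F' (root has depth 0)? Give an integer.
Answer: 1

Derivation:
Path from root to F: G -> F
Depth = number of edges = 1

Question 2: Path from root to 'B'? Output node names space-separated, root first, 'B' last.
Walk down from root: G -> B

Answer: G B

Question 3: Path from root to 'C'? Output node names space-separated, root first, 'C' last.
Walk down from root: G -> B -> H -> C

Answer: G B H C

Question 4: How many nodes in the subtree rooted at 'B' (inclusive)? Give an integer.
Subtree rooted at B contains: B, C, H
Count = 3

Answer: 3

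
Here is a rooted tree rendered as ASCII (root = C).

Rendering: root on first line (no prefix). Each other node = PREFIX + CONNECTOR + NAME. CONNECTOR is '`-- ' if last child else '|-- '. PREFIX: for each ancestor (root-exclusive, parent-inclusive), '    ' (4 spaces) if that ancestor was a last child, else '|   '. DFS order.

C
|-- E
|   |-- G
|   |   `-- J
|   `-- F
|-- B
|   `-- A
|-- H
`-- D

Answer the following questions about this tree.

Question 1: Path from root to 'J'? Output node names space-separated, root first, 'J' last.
Walk down from root: C -> E -> G -> J

Answer: C E G J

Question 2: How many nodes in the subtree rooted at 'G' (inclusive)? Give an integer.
Subtree rooted at G contains: G, J
Count = 2

Answer: 2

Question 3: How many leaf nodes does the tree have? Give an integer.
Leaves (nodes with no children): A, D, F, H, J

Answer: 5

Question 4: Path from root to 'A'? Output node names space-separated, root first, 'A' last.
Answer: C B A

Derivation:
Walk down from root: C -> B -> A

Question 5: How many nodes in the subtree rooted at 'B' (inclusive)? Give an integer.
Subtree rooted at B contains: A, B
Count = 2

Answer: 2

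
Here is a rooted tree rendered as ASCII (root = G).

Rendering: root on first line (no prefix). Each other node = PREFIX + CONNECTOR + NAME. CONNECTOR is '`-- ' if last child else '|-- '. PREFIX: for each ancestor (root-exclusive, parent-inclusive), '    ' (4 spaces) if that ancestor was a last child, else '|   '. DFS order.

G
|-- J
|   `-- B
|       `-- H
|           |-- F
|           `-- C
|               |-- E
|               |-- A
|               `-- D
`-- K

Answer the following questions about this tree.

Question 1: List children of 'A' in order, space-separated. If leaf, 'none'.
Node A's children (from adjacency): (leaf)

Answer: none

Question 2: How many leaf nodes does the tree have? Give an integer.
Leaves (nodes with no children): A, D, E, F, K

Answer: 5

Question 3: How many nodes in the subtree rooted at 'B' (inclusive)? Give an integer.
Answer: 7

Derivation:
Subtree rooted at B contains: A, B, C, D, E, F, H
Count = 7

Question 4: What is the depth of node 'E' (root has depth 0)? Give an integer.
Answer: 5

Derivation:
Path from root to E: G -> J -> B -> H -> C -> E
Depth = number of edges = 5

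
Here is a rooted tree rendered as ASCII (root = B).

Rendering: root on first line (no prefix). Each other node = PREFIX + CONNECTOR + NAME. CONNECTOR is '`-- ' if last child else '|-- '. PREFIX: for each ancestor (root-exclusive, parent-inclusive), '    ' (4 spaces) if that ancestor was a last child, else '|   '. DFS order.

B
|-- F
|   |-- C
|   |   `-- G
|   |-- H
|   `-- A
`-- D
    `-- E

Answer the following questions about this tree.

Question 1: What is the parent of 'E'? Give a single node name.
Scan adjacency: E appears as child of D

Answer: D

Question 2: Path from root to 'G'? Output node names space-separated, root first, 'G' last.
Answer: B F C G

Derivation:
Walk down from root: B -> F -> C -> G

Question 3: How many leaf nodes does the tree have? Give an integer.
Leaves (nodes with no children): A, E, G, H

Answer: 4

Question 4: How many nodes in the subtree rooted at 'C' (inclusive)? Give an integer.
Answer: 2

Derivation:
Subtree rooted at C contains: C, G
Count = 2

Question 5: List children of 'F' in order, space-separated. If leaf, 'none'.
Node F's children (from adjacency): C, H, A

Answer: C H A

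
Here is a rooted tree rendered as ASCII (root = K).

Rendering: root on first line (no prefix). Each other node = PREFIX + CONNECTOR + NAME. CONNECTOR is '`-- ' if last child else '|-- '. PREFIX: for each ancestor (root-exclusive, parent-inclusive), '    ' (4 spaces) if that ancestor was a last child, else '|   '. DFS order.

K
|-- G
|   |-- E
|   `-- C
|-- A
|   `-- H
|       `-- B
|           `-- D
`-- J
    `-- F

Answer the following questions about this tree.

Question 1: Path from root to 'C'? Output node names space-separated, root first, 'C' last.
Answer: K G C

Derivation:
Walk down from root: K -> G -> C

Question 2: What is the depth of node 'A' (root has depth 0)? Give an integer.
Path from root to A: K -> A
Depth = number of edges = 1

Answer: 1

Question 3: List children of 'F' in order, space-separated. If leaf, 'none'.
Answer: none

Derivation:
Node F's children (from adjacency): (leaf)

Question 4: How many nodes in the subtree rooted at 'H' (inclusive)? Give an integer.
Answer: 3

Derivation:
Subtree rooted at H contains: B, D, H
Count = 3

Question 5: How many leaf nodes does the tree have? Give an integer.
Leaves (nodes with no children): C, D, E, F

Answer: 4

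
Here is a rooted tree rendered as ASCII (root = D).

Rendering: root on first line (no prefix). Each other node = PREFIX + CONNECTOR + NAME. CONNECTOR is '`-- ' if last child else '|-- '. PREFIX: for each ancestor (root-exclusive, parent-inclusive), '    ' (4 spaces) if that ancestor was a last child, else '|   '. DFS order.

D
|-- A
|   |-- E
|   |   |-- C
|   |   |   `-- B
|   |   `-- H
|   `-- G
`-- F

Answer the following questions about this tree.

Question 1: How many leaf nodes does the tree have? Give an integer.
Answer: 4

Derivation:
Leaves (nodes with no children): B, F, G, H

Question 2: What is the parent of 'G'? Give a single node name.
Answer: A

Derivation:
Scan adjacency: G appears as child of A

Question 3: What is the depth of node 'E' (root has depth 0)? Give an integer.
Path from root to E: D -> A -> E
Depth = number of edges = 2

Answer: 2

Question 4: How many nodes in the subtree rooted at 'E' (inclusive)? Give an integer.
Subtree rooted at E contains: B, C, E, H
Count = 4

Answer: 4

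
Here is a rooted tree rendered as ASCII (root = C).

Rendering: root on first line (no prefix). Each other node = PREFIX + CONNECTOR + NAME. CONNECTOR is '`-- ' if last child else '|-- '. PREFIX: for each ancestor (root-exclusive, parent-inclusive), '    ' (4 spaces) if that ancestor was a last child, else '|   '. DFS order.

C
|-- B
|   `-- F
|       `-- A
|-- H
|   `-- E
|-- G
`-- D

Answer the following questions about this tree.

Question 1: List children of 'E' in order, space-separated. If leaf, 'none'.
Node E's children (from adjacency): (leaf)

Answer: none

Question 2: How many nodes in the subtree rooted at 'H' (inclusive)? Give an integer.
Subtree rooted at H contains: E, H
Count = 2

Answer: 2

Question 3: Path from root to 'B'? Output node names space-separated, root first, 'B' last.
Answer: C B

Derivation:
Walk down from root: C -> B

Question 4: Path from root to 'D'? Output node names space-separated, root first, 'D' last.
Answer: C D

Derivation:
Walk down from root: C -> D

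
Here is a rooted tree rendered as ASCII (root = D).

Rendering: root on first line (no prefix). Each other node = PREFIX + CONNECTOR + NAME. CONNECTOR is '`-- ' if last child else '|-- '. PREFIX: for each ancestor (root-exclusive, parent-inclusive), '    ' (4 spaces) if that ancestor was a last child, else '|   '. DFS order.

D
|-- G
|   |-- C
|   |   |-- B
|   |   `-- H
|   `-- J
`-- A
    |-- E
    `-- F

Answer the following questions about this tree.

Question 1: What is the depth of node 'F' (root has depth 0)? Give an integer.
Path from root to F: D -> A -> F
Depth = number of edges = 2

Answer: 2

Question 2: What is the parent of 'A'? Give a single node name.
Answer: D

Derivation:
Scan adjacency: A appears as child of D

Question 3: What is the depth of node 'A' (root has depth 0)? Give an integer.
Path from root to A: D -> A
Depth = number of edges = 1

Answer: 1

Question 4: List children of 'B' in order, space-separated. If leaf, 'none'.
Answer: none

Derivation:
Node B's children (from adjacency): (leaf)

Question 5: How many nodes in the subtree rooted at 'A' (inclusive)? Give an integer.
Answer: 3

Derivation:
Subtree rooted at A contains: A, E, F
Count = 3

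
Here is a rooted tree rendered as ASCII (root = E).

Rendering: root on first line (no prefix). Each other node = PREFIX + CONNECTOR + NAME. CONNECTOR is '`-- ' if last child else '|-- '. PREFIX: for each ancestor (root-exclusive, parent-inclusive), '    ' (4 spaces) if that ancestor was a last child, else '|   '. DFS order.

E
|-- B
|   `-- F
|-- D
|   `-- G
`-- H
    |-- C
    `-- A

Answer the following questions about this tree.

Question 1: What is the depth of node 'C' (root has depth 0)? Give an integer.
Path from root to C: E -> H -> C
Depth = number of edges = 2

Answer: 2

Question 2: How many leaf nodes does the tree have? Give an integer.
Answer: 4

Derivation:
Leaves (nodes with no children): A, C, F, G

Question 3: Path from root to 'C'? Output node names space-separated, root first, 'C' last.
Answer: E H C

Derivation:
Walk down from root: E -> H -> C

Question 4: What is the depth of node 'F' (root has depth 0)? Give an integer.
Path from root to F: E -> B -> F
Depth = number of edges = 2

Answer: 2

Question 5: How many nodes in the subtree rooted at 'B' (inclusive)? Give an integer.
Subtree rooted at B contains: B, F
Count = 2

Answer: 2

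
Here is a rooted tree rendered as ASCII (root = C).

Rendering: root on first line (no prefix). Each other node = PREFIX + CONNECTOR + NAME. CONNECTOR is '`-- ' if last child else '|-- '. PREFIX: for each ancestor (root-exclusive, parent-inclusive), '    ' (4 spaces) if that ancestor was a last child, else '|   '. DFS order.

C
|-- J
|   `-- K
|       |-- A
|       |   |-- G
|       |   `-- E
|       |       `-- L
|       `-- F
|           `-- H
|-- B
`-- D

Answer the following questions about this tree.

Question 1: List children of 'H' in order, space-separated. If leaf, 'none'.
Node H's children (from adjacency): (leaf)

Answer: none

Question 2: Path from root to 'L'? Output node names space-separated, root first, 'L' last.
Answer: C J K A E L

Derivation:
Walk down from root: C -> J -> K -> A -> E -> L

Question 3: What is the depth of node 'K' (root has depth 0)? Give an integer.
Answer: 2

Derivation:
Path from root to K: C -> J -> K
Depth = number of edges = 2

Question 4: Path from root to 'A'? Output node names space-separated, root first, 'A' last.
Walk down from root: C -> J -> K -> A

Answer: C J K A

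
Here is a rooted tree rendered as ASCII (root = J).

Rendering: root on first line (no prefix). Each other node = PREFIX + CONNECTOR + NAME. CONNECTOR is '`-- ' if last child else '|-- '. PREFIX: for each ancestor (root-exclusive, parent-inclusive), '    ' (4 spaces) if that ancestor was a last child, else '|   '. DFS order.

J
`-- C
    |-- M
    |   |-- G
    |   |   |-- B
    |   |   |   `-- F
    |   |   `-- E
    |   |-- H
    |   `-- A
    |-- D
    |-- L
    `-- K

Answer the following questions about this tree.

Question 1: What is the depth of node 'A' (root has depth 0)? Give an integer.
Path from root to A: J -> C -> M -> A
Depth = number of edges = 3

Answer: 3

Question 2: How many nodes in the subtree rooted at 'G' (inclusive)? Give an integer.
Subtree rooted at G contains: B, E, F, G
Count = 4

Answer: 4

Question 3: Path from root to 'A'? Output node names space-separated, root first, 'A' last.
Walk down from root: J -> C -> M -> A

Answer: J C M A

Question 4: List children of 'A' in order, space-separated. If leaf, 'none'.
Node A's children (from adjacency): (leaf)

Answer: none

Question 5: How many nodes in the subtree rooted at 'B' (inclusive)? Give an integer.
Answer: 2

Derivation:
Subtree rooted at B contains: B, F
Count = 2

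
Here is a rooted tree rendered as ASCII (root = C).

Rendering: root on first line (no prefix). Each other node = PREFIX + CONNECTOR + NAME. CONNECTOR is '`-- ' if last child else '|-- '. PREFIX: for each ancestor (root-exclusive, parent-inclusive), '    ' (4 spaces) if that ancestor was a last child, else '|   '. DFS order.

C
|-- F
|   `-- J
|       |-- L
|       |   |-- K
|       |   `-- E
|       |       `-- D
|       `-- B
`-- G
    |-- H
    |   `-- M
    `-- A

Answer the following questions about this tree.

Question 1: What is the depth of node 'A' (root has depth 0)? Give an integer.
Path from root to A: C -> G -> A
Depth = number of edges = 2

Answer: 2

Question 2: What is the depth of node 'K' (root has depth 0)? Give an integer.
Path from root to K: C -> F -> J -> L -> K
Depth = number of edges = 4

Answer: 4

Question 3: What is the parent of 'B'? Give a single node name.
Scan adjacency: B appears as child of J

Answer: J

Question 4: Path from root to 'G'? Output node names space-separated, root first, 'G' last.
Answer: C G

Derivation:
Walk down from root: C -> G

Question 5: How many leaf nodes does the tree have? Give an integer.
Answer: 5

Derivation:
Leaves (nodes with no children): A, B, D, K, M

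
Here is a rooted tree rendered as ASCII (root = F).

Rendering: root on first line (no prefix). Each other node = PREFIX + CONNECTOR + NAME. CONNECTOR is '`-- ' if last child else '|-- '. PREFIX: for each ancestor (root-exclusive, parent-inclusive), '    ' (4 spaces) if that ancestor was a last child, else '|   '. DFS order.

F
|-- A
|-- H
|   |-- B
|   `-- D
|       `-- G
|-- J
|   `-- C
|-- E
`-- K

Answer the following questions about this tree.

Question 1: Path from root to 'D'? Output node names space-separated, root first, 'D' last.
Answer: F H D

Derivation:
Walk down from root: F -> H -> D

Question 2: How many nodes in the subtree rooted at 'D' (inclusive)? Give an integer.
Answer: 2

Derivation:
Subtree rooted at D contains: D, G
Count = 2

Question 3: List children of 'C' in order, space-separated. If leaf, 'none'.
Node C's children (from adjacency): (leaf)

Answer: none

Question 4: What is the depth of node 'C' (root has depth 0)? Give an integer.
Path from root to C: F -> J -> C
Depth = number of edges = 2

Answer: 2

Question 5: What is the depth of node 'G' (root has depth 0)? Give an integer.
Answer: 3

Derivation:
Path from root to G: F -> H -> D -> G
Depth = number of edges = 3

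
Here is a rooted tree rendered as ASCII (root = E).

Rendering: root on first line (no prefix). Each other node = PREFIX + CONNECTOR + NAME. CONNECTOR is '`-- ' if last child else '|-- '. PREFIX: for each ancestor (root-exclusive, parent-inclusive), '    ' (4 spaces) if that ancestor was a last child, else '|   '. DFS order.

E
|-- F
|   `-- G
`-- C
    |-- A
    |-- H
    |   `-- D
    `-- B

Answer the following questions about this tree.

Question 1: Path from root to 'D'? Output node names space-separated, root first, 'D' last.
Answer: E C H D

Derivation:
Walk down from root: E -> C -> H -> D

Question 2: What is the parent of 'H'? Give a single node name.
Scan adjacency: H appears as child of C

Answer: C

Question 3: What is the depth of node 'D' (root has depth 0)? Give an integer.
Answer: 3

Derivation:
Path from root to D: E -> C -> H -> D
Depth = number of edges = 3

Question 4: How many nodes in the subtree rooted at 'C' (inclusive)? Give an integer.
Subtree rooted at C contains: A, B, C, D, H
Count = 5

Answer: 5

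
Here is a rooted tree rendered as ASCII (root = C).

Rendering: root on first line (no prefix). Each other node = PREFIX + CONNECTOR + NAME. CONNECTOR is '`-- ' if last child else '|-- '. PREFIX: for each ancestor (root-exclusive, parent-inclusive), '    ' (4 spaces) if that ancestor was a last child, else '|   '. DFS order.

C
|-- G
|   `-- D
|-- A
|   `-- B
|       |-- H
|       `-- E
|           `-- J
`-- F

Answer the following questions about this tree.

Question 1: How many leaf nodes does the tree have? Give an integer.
Answer: 4

Derivation:
Leaves (nodes with no children): D, F, H, J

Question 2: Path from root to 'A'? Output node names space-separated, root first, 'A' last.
Answer: C A

Derivation:
Walk down from root: C -> A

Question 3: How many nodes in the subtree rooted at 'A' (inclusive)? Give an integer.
Answer: 5

Derivation:
Subtree rooted at A contains: A, B, E, H, J
Count = 5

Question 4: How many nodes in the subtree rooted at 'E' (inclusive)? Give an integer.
Subtree rooted at E contains: E, J
Count = 2

Answer: 2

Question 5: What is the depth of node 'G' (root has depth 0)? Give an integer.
Path from root to G: C -> G
Depth = number of edges = 1

Answer: 1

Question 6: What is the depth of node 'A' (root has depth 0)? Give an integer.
Answer: 1

Derivation:
Path from root to A: C -> A
Depth = number of edges = 1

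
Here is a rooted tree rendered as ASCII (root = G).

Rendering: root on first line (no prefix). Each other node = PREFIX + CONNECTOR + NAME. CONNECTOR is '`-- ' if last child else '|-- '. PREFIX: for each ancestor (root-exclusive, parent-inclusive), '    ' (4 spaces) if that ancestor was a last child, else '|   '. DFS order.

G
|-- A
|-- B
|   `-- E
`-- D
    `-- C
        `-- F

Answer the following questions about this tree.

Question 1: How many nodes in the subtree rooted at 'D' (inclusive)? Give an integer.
Subtree rooted at D contains: C, D, F
Count = 3

Answer: 3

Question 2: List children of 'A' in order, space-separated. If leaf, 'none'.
Answer: none

Derivation:
Node A's children (from adjacency): (leaf)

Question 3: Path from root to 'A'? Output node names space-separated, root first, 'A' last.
Answer: G A

Derivation:
Walk down from root: G -> A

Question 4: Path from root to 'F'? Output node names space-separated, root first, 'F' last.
Walk down from root: G -> D -> C -> F

Answer: G D C F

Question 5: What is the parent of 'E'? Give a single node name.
Answer: B

Derivation:
Scan adjacency: E appears as child of B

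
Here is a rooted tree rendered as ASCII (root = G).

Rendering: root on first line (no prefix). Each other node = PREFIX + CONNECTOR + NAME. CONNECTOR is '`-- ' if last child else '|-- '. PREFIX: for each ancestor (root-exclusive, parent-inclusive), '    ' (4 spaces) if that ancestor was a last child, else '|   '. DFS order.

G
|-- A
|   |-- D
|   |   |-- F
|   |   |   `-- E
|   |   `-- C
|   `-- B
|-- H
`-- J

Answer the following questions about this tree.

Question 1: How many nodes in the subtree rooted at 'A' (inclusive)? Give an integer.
Subtree rooted at A contains: A, B, C, D, E, F
Count = 6

Answer: 6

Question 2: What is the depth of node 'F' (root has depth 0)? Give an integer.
Path from root to F: G -> A -> D -> F
Depth = number of edges = 3

Answer: 3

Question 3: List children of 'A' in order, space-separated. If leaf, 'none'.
Node A's children (from adjacency): D, B

Answer: D B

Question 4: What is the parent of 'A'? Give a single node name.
Answer: G

Derivation:
Scan adjacency: A appears as child of G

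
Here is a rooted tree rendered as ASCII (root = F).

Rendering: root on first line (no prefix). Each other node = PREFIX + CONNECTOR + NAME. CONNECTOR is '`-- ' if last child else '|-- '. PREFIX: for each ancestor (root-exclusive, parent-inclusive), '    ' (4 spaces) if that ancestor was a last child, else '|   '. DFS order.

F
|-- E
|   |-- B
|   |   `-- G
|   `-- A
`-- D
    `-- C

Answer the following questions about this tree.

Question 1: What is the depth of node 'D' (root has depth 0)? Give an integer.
Path from root to D: F -> D
Depth = number of edges = 1

Answer: 1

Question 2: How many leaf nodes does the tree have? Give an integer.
Answer: 3

Derivation:
Leaves (nodes with no children): A, C, G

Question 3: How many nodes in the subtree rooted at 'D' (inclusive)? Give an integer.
Answer: 2

Derivation:
Subtree rooted at D contains: C, D
Count = 2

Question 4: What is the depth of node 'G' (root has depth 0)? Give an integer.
Path from root to G: F -> E -> B -> G
Depth = number of edges = 3

Answer: 3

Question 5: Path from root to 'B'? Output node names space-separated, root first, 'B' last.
Answer: F E B

Derivation:
Walk down from root: F -> E -> B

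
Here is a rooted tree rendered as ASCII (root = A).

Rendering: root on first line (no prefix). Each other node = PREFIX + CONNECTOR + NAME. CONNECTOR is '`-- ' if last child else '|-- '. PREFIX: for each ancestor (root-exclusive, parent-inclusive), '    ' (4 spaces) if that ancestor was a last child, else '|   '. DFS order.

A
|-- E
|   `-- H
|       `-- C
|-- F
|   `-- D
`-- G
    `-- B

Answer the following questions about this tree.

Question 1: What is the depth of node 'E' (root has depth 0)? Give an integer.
Path from root to E: A -> E
Depth = number of edges = 1

Answer: 1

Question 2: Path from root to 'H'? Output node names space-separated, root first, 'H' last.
Walk down from root: A -> E -> H

Answer: A E H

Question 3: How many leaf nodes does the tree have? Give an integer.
Answer: 3

Derivation:
Leaves (nodes with no children): B, C, D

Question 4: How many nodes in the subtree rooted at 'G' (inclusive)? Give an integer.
Subtree rooted at G contains: B, G
Count = 2

Answer: 2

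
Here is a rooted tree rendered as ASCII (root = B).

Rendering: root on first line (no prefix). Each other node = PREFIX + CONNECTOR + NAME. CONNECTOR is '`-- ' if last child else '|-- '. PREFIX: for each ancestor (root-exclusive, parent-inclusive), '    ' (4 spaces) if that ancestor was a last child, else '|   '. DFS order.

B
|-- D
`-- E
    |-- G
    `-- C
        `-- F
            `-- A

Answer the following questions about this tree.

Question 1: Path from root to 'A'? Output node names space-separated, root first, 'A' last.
Answer: B E C F A

Derivation:
Walk down from root: B -> E -> C -> F -> A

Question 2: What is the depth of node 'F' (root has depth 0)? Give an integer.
Path from root to F: B -> E -> C -> F
Depth = number of edges = 3

Answer: 3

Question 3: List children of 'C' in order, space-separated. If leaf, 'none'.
Node C's children (from adjacency): F

Answer: F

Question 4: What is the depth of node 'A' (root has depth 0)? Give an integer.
Answer: 4

Derivation:
Path from root to A: B -> E -> C -> F -> A
Depth = number of edges = 4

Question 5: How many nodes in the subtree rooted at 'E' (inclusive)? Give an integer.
Answer: 5

Derivation:
Subtree rooted at E contains: A, C, E, F, G
Count = 5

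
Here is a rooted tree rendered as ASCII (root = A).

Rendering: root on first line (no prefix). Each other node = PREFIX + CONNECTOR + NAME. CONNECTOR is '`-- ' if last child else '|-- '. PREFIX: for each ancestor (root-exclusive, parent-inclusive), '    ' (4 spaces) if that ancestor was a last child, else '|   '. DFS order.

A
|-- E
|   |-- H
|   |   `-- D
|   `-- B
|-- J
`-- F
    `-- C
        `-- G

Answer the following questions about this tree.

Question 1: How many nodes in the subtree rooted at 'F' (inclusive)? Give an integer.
Subtree rooted at F contains: C, F, G
Count = 3

Answer: 3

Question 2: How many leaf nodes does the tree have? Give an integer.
Leaves (nodes with no children): B, D, G, J

Answer: 4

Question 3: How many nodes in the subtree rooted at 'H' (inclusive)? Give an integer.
Answer: 2

Derivation:
Subtree rooted at H contains: D, H
Count = 2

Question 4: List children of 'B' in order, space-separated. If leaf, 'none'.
Answer: none

Derivation:
Node B's children (from adjacency): (leaf)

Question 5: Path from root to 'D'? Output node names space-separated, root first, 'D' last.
Walk down from root: A -> E -> H -> D

Answer: A E H D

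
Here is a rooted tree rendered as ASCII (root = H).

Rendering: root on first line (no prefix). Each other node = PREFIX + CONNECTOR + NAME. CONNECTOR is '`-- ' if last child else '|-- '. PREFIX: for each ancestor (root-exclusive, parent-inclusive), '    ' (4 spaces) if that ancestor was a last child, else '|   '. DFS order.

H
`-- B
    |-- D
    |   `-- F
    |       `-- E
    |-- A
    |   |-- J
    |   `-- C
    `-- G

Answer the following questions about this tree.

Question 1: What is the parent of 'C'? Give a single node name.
Scan adjacency: C appears as child of A

Answer: A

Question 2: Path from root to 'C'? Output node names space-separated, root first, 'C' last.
Answer: H B A C

Derivation:
Walk down from root: H -> B -> A -> C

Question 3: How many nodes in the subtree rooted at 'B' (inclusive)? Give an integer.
Answer: 8

Derivation:
Subtree rooted at B contains: A, B, C, D, E, F, G, J
Count = 8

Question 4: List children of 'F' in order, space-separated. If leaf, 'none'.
Answer: E

Derivation:
Node F's children (from adjacency): E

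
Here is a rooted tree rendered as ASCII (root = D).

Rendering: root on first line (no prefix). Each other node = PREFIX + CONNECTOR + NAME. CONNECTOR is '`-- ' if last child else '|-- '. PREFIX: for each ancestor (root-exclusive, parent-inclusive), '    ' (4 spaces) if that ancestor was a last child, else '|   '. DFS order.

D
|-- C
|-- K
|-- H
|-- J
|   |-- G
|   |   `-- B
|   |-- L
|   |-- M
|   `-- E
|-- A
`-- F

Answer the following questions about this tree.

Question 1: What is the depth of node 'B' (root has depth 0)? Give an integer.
Path from root to B: D -> J -> G -> B
Depth = number of edges = 3

Answer: 3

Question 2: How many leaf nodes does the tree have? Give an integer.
Leaves (nodes with no children): A, B, C, E, F, H, K, L, M

Answer: 9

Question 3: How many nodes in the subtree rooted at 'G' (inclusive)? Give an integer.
Subtree rooted at G contains: B, G
Count = 2

Answer: 2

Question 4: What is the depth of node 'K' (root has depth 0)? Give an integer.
Path from root to K: D -> K
Depth = number of edges = 1

Answer: 1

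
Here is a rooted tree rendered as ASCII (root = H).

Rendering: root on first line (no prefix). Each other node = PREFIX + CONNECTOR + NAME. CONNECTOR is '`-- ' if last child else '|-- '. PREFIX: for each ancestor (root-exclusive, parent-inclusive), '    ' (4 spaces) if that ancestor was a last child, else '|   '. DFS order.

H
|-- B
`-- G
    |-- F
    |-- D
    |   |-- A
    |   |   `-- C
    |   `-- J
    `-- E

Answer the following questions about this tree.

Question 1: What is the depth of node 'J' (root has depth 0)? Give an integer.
Path from root to J: H -> G -> D -> J
Depth = number of edges = 3

Answer: 3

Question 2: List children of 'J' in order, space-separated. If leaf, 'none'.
Answer: none

Derivation:
Node J's children (from adjacency): (leaf)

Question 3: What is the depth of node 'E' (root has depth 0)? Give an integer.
Answer: 2

Derivation:
Path from root to E: H -> G -> E
Depth = number of edges = 2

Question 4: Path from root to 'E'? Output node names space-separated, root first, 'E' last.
Answer: H G E

Derivation:
Walk down from root: H -> G -> E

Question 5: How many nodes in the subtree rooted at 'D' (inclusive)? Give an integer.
Subtree rooted at D contains: A, C, D, J
Count = 4

Answer: 4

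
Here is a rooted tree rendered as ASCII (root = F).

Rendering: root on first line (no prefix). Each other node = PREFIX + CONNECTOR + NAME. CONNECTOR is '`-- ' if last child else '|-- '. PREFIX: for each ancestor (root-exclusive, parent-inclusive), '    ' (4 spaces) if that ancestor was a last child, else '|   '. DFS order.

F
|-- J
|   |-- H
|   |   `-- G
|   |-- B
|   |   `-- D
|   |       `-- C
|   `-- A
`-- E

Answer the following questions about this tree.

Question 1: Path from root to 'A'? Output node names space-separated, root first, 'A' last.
Walk down from root: F -> J -> A

Answer: F J A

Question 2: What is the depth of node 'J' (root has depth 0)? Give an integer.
Answer: 1

Derivation:
Path from root to J: F -> J
Depth = number of edges = 1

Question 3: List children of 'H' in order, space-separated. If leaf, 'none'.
Node H's children (from adjacency): G

Answer: G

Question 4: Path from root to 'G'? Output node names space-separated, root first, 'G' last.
Walk down from root: F -> J -> H -> G

Answer: F J H G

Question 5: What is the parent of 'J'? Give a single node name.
Answer: F

Derivation:
Scan adjacency: J appears as child of F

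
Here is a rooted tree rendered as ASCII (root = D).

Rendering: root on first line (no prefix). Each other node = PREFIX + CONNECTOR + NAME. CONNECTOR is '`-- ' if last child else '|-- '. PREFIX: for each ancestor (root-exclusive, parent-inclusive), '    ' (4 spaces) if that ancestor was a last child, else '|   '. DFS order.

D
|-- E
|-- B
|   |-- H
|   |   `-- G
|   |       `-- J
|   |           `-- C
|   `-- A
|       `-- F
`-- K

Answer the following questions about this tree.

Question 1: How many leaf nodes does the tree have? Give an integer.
Leaves (nodes with no children): C, E, F, K

Answer: 4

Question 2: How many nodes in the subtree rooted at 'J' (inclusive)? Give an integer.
Answer: 2

Derivation:
Subtree rooted at J contains: C, J
Count = 2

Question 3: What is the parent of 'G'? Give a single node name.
Scan adjacency: G appears as child of H

Answer: H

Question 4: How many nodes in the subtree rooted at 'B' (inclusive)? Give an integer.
Answer: 7

Derivation:
Subtree rooted at B contains: A, B, C, F, G, H, J
Count = 7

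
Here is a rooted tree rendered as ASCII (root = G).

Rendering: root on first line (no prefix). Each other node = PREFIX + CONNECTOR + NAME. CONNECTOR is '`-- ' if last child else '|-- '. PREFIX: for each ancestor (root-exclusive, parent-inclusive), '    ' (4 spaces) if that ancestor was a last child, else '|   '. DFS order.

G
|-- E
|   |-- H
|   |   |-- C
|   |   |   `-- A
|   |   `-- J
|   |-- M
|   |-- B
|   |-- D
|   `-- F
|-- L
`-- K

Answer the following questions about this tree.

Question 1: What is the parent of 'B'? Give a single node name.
Scan adjacency: B appears as child of E

Answer: E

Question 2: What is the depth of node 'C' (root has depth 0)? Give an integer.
Answer: 3

Derivation:
Path from root to C: G -> E -> H -> C
Depth = number of edges = 3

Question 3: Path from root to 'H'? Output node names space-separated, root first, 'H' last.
Walk down from root: G -> E -> H

Answer: G E H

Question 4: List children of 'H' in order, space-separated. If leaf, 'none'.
Node H's children (from adjacency): C, J

Answer: C J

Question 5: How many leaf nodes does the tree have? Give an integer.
Answer: 8

Derivation:
Leaves (nodes with no children): A, B, D, F, J, K, L, M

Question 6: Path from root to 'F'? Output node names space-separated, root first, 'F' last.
Walk down from root: G -> E -> F

Answer: G E F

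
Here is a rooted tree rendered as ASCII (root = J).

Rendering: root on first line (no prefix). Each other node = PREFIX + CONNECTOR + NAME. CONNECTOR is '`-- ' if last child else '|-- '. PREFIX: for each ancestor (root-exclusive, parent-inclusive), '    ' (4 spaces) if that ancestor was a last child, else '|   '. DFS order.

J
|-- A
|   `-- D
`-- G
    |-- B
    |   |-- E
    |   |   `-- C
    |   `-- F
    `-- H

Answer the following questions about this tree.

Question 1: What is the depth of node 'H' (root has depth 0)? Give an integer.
Answer: 2

Derivation:
Path from root to H: J -> G -> H
Depth = number of edges = 2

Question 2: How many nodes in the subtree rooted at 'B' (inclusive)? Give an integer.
Answer: 4

Derivation:
Subtree rooted at B contains: B, C, E, F
Count = 4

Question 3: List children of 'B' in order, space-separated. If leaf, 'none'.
Answer: E F

Derivation:
Node B's children (from adjacency): E, F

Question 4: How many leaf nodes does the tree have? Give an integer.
Answer: 4

Derivation:
Leaves (nodes with no children): C, D, F, H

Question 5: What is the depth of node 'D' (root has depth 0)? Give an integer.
Answer: 2

Derivation:
Path from root to D: J -> A -> D
Depth = number of edges = 2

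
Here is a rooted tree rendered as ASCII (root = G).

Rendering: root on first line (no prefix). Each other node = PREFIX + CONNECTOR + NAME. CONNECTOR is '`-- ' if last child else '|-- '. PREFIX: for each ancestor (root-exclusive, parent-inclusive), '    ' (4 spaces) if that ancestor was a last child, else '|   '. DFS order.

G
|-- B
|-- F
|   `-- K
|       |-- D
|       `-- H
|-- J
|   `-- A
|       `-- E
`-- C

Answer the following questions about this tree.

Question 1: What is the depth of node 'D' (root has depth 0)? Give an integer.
Answer: 3

Derivation:
Path from root to D: G -> F -> K -> D
Depth = number of edges = 3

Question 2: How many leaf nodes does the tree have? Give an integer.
Answer: 5

Derivation:
Leaves (nodes with no children): B, C, D, E, H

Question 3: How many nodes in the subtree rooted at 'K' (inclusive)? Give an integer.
Answer: 3

Derivation:
Subtree rooted at K contains: D, H, K
Count = 3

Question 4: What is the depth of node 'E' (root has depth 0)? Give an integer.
Answer: 3

Derivation:
Path from root to E: G -> J -> A -> E
Depth = number of edges = 3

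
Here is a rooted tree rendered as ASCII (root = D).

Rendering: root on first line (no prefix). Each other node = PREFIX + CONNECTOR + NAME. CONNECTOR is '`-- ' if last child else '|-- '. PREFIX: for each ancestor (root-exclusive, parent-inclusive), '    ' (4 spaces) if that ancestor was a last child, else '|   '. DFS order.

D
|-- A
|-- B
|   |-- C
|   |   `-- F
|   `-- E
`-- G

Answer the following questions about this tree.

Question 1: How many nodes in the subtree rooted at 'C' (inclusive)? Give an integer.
Answer: 2

Derivation:
Subtree rooted at C contains: C, F
Count = 2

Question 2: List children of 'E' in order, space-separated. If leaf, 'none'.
Answer: none

Derivation:
Node E's children (from adjacency): (leaf)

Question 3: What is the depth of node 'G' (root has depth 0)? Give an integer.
Path from root to G: D -> G
Depth = number of edges = 1

Answer: 1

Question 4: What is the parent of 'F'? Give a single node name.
Scan adjacency: F appears as child of C

Answer: C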